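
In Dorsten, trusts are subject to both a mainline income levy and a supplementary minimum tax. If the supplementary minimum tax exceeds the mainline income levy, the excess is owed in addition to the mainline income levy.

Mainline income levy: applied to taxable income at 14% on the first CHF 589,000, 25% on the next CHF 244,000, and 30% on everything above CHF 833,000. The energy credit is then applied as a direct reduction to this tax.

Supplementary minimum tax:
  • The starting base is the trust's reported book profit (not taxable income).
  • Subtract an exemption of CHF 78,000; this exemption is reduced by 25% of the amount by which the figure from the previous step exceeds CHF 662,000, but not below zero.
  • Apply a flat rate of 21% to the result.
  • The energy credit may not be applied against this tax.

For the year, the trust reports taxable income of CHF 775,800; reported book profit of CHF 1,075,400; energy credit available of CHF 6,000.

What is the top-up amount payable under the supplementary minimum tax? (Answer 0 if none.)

CHF 102,674

Supplementary minimum tax:
  Base (reported book profit): CHF 1,075,400
  Exemption: 25% × (CHF 1,075,400 − CHF 662,000) = CHF 103,350 ≥ CHF 78,000, so the exemption is fully phased out
  Base: CHF 1,075,400 − CHF 0 = CHF 1,075,400
  CHF 1,075,400 × 21% = CHF 225,834

Mainline income levy:
  CHF 589,000 × 14% = CHF 82,460
  CHF 186,800 × 25% = CHF 46,700
  → CHF 129,160
  Less energy credit CHF 6,000 → CHF 123,160

Excess of supplementary minimum tax over mainline income levy: CHF 225,834 − CHF 123,160 = CHF 102,674.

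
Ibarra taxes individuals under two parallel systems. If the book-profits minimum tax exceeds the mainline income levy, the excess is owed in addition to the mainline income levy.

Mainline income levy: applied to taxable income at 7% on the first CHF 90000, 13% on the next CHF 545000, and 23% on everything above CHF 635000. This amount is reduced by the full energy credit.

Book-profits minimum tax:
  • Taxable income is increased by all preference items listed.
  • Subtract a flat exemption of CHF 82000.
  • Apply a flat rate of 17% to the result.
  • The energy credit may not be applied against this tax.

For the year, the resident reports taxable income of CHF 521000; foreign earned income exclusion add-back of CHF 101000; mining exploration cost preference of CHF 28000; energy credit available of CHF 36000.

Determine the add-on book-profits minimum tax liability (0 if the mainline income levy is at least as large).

CHF 70230

Book-profits minimum tax:
  Adjusted income: CHF 521000 + CHF 101000 + CHF 28000 = CHF 650000
  Less exemption CHF 82000 → base CHF 568000
  CHF 568000 × 17% = CHF 96560

Mainline income levy:
  CHF 90000 × 7% = CHF 6300
  CHF 431000 × 13% = CHF 56030
  → CHF 62330
  Less energy credit CHF 36000 → CHF 26330

Excess of book-profits minimum tax over mainline income levy: CHF 96560 − CHF 26330 = CHF 70230.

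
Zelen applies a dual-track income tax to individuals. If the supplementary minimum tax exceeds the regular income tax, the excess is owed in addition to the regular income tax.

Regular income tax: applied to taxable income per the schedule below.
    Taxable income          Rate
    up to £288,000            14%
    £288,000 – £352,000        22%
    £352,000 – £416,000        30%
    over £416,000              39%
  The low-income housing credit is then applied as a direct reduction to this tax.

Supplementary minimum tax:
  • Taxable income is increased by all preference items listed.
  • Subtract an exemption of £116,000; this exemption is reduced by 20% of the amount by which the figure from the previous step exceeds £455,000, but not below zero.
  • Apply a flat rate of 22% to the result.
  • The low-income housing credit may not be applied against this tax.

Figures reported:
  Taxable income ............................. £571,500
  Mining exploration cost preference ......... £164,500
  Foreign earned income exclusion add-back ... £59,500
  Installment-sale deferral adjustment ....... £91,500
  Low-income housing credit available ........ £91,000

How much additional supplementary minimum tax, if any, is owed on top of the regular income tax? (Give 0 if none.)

£145,383

Regular income tax:
  £288,000 × 14% = £40,320
  £64,000 × 22% = £14,080
  £64,000 × 30% = £19,200
  £155,500 × 39% = £60,645
  → £134,245
  Less low-income housing credit £91,000 → £43,245

Supplementary minimum tax:
  Adjusted income: £571,500 + £164,500 + £59,500 + £91,500 = £887,000
  Exemption: £116,000 − 20% × (£887,000 − £455,000) = £116,000 − £86,400 = £29,600
  Base: £887,000 − £29,600 = £857,400
  £857,400 × 22% = £188,628

Excess of supplementary minimum tax over regular income tax: £188,628 − £43,245 = £145,383.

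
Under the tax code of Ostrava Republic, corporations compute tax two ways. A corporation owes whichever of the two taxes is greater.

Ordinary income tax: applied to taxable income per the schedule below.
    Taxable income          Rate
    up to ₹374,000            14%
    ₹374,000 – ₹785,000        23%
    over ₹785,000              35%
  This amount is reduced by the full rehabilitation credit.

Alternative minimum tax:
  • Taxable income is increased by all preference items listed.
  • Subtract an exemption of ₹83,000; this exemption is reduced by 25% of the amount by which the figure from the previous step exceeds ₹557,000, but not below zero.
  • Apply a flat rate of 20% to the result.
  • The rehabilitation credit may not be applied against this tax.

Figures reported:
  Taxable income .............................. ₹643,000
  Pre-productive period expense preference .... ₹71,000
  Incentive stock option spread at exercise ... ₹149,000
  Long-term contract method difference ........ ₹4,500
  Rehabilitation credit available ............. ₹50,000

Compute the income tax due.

Alternative minimum tax:
  Adjusted income: ₹643,000 + ₹71,000 + ₹149,000 + ₹4,500 = ₹867,500
  Exemption: ₹83,000 − 25% × (₹867,500 − ₹557,000) = ₹83,000 − ₹77,625 = ₹5,375
  Base: ₹867,500 − ₹5,375 = ₹862,125
  ₹862,125 × 20% = ₹172,425

Ordinary income tax:
  ₹374,000 × 14% = ₹52,360
  ₹269,000 × 23% = ₹61,870
  → ₹114,230
  Less rehabilitation credit ₹50,000 → ₹64,230

₹172,425 > ₹64,230, so the alternative minimum tax is the binding amount.

₹172,425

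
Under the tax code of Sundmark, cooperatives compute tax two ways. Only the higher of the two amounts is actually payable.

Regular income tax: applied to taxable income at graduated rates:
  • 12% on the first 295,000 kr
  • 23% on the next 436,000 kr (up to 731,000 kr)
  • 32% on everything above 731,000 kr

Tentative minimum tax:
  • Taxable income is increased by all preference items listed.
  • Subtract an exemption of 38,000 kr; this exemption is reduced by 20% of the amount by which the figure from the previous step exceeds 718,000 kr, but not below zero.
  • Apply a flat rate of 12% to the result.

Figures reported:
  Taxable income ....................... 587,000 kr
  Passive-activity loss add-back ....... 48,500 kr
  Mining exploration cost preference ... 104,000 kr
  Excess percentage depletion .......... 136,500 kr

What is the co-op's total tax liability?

104,352 kr

Tentative minimum tax:
  Adjusted income: 587,000 kr + 48,500 kr + 104,000 kr + 136,500 kr = 876,000 kr
  Exemption: 38,000 kr − 20% × (876,000 kr − 718,000 kr) = 38,000 kr − 31,600 kr = 6,400 kr
  Base: 876,000 kr − 6,400 kr = 869,600 kr
  869,600 kr × 12% = 104,352 kr

Regular income tax:
  295,000 kr × 12% = 35,400 kr
  292,000 kr × 23% = 67,160 kr
  → 102,560 kr

104,352 kr > 102,560 kr, so the tentative minimum tax is the binding amount.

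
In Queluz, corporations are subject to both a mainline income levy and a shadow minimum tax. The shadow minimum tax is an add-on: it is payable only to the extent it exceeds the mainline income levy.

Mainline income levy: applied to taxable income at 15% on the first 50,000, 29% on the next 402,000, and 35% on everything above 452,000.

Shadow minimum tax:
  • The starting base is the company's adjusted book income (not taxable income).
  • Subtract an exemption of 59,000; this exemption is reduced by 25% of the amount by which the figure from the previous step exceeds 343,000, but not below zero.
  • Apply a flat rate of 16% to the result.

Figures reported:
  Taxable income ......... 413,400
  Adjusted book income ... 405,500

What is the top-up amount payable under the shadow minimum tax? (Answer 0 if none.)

0

Shadow minimum tax:
  Base (adjusted book income): 405,500
  Exemption: 59,000 − 25% × (405,500 − 343,000) = 59,000 − 15,625 = 43,375
  Base: 405,500 − 43,375 = 362,125
  362,125 × 16% = 57,940

Mainline income levy:
  50,000 × 15% = 7,500
  363,400 × 29% = 105,386
  → 112,886

57,940 ≤ 112,886, so no add-on is due.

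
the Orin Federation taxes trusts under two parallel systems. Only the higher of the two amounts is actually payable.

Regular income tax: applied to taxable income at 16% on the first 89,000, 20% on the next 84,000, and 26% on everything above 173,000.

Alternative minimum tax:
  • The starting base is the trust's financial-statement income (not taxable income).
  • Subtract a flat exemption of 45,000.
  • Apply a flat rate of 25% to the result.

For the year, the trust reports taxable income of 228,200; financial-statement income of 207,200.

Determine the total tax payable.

45,392

Alternative minimum tax:
  Base (financial-statement income): 207,200
  Less exemption 45,000 → base 162,200
  162,200 × 25% = 40,550

Regular income tax:
  89,000 × 16% = 14,240
  84,000 × 20% = 16,800
  55,200 × 26% = 14,352
  → 45,392

45,392 > 40,550, so the regular income tax governs.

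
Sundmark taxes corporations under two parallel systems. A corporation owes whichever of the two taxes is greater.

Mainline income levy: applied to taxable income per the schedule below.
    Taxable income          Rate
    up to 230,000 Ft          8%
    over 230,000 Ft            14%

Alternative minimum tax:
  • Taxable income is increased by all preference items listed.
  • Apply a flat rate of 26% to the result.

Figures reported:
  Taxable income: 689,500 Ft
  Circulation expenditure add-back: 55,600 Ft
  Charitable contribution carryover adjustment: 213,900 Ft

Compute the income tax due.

249,340 Ft

Alternative minimum tax:
  Adjusted income: 689,500 Ft + 55,600 Ft + 213,900 Ft = 959,000 Ft
  959,000 Ft × 26% = 249,340 Ft

Mainline income levy:
  230,000 Ft × 8% = 18,400 Ft
  459,500 Ft × 14% = 64,330 Ft
  → 82,730 Ft

249,340 Ft > 82,730 Ft, so the alternative minimum tax is the binding amount.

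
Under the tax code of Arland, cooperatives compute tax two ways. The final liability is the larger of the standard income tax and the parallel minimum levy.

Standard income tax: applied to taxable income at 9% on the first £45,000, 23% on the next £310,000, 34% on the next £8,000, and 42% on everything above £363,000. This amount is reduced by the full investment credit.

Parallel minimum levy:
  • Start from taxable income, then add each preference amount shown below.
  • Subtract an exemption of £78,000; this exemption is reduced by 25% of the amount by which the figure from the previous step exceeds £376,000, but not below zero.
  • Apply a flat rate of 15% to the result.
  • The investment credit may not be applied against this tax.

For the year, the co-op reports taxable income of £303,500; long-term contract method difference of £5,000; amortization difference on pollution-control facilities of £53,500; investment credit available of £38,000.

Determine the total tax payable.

£42,600

Parallel minimum levy:
  Adjusted income: £303,500 + £5,000 + £53,500 = £362,000
  Exemption: £362,000 ≤ £376,000, so full £78,000 applies
  Base: £362,000 − £78,000 = £284,000
  £284,000 × 15% = £42,600

Standard income tax:
  £45,000 × 9% = £4,050
  £258,500 × 23% = £59,455
  → £63,505
  Less investment credit £38,000 → £25,505

£42,600 > £25,505, so the parallel minimum levy is the binding amount.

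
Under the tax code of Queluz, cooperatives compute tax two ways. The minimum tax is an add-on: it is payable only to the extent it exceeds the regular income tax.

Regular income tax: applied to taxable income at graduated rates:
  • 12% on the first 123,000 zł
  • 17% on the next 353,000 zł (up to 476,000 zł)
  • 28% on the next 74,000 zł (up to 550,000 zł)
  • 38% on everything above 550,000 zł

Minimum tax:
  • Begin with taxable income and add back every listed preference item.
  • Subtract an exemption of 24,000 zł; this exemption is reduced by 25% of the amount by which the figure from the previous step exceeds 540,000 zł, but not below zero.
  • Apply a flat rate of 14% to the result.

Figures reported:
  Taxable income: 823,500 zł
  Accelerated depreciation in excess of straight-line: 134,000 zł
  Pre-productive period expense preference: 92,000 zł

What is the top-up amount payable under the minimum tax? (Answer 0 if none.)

0 zł

Regular income tax:
  123,000 zł × 12% = 14,760 zł
  353,000 zł × 17% = 60,010 zł
  74,000 zł × 28% = 20,720 zł
  273,500 zł × 38% = 103,930 zł
  → 199,420 zł

Minimum tax:
  Adjusted income: 823,500 zł + 134,000 zł + 92,000 zł = 1,049,500 zł
  Exemption: 25% × (1,049,500 zł − 540,000 zł) = 127,375 zł ≥ 24,000 zł, so the exemption is fully phased out
  Base: 1,049,500 zł − 0 zł = 1,049,500 zł
  1,049,500 zł × 14% = 146,930 zł

146,930 zł ≤ 199,420 zł, so no add-on is due.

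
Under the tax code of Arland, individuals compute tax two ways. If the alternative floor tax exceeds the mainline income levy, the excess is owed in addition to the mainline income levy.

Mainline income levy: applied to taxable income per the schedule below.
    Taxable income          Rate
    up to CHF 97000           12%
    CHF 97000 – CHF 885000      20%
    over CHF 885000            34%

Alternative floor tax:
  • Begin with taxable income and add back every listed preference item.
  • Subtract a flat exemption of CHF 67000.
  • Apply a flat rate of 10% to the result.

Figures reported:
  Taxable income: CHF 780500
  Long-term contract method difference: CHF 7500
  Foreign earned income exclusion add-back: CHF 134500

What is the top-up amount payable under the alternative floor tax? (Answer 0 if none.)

Alternative floor tax:
  Adjusted income: CHF 780500 + CHF 7500 + CHF 134500 = CHF 922500
  Less exemption CHF 67000 → base CHF 855500
  CHF 855500 × 10% = CHF 85550

Mainline income levy:
  CHF 97000 × 12% = CHF 11640
  CHF 683500 × 20% = CHF 136700
  → CHF 148340

CHF 85550 ≤ CHF 148340, so no add-on is due.

CHF 0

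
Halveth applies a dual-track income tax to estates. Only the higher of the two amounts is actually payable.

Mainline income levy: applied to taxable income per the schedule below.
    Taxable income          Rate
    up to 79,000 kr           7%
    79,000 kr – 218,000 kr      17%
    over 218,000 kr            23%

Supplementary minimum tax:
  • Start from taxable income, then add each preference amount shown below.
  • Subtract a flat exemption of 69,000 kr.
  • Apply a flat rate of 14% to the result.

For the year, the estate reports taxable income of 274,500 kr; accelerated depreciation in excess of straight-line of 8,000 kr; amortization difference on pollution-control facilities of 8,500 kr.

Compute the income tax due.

Mainline income levy:
  79,000 kr × 7% = 5,530 kr
  139,000 kr × 17% = 23,630 kr
  56,500 kr × 23% = 12,995 kr
  → 42,155 kr

Supplementary minimum tax:
  Adjusted income: 274,500 kr + 8,000 kr + 8,500 kr = 291,000 kr
  Less exemption 69,000 kr → base 222,000 kr
  222,000 kr × 14% = 31,080 kr

42,155 kr > 31,080 kr, so the mainline income levy governs.

42,155 kr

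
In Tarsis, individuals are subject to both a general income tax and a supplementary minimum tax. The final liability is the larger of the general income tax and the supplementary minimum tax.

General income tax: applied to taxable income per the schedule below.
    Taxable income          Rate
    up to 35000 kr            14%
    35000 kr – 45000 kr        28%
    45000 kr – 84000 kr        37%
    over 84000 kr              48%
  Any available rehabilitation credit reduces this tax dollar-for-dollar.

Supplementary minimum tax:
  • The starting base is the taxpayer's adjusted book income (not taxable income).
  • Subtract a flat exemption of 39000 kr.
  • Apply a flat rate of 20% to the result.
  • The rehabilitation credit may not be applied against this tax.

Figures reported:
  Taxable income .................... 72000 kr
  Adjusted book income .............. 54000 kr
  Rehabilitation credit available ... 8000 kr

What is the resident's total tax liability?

General income tax:
  35000 kr × 14% = 4900 kr
  10000 kr × 28% = 2800 kr
  27000 kr × 37% = 9990 kr
  → 17690 kr
  Less rehabilitation credit 8000 kr → 9690 kr

Supplementary minimum tax:
  Base (adjusted book income): 54000 kr
  Less exemption 39000 kr → base 15000 kr
  15000 kr × 20% = 3000 kr

9690 kr > 3000 kr, so the general income tax governs.

9690 kr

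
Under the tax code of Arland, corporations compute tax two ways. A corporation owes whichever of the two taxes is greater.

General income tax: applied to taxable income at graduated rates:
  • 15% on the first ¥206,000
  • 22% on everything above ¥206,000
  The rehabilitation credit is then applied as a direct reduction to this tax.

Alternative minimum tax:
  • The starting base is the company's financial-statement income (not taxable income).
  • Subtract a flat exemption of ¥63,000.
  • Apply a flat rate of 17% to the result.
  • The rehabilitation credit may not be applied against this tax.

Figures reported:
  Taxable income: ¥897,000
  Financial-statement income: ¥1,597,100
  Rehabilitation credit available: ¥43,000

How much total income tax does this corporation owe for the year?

¥260,797

Alternative minimum tax:
  Base (financial-statement income): ¥1,597,100
  Less exemption ¥63,000 → base ¥1,534,100
  ¥1,534,100 × 17% = ¥260,797

General income tax:
  ¥206,000 × 15% = ¥30,900
  ¥691,000 × 22% = ¥152,020
  → ¥182,920
  Less rehabilitation credit ¥43,000 → ¥139,920

¥260,797 > ¥139,920, so the alternative minimum tax is the binding amount.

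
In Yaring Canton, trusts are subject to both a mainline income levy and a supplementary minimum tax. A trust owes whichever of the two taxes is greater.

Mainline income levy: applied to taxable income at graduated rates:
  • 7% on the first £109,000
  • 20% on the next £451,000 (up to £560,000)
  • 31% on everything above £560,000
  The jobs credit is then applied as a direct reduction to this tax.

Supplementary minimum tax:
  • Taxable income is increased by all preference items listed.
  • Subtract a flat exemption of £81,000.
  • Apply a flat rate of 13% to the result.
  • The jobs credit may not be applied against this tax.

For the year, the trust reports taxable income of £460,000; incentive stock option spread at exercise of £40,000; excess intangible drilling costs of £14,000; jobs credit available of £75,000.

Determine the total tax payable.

£56,290

Mainline income levy:
  £109,000 × 7% = £7,630
  £351,000 × 20% = £70,200
  → £77,830
  Less jobs credit £75,000 → £2,830

Supplementary minimum tax:
  Adjusted income: £460,000 + £40,000 + £14,000 = £514,000
  Less exemption £81,000 → base £433,000
  £433,000 × 13% = £56,290

£56,290 > £2,830, so the supplementary minimum tax is the binding amount.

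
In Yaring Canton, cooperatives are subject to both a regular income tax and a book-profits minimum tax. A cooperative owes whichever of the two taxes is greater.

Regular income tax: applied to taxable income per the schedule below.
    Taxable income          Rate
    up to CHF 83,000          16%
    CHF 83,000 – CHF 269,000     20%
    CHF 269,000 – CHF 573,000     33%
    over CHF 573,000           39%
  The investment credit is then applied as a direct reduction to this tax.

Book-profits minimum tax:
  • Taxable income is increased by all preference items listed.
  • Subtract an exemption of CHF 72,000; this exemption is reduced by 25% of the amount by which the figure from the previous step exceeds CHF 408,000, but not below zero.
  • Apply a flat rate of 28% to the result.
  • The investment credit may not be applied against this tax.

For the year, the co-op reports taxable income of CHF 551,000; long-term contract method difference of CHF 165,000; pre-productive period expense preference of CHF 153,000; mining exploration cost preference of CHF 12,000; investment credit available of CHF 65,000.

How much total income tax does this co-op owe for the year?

Book-profits minimum tax:
  Adjusted income: CHF 551,000 + CHF 165,000 + CHF 153,000 + CHF 12,000 = CHF 881,000
  Exemption: 25% × (CHF 881,000 − CHF 408,000) = CHF 118,250 ≥ CHF 72,000, so the exemption is fully phased out
  Base: CHF 881,000 − CHF 0 = CHF 881,000
  CHF 881,000 × 28% = CHF 246,680

Regular income tax:
  CHF 83,000 × 16% = CHF 13,280
  CHF 186,000 × 20% = CHF 37,200
  CHF 282,000 × 33% = CHF 93,060
  → CHF 143,540
  Less investment credit CHF 65,000 → CHF 78,540

CHF 246,680 > CHF 78,540, so the book-profits minimum tax is the binding amount.

CHF 246,680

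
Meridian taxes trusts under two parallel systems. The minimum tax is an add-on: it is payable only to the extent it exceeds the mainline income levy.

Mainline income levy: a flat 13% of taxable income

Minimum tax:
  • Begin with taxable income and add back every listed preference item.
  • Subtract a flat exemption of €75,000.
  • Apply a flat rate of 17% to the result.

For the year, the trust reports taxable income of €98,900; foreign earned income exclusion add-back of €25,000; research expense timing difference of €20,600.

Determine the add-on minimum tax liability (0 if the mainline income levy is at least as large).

Minimum tax:
  Adjusted income: €98,900 + €25,000 + €20,600 = €144,500
  Less exemption €75,000 → base €69,500
  €69,500 × 17% = €11,815

Mainline income levy:
  €98,900 × 13% = €12,857

€11,815 ≤ €12,857, so no add-on is due.

€0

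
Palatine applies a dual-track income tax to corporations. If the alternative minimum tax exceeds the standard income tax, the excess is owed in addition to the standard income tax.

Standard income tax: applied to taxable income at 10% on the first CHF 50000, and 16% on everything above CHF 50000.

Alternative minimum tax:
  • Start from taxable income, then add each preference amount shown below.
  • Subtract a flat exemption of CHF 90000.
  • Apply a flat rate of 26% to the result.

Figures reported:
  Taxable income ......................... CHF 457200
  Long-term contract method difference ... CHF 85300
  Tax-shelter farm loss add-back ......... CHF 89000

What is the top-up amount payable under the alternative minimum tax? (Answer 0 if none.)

Standard income tax:
  CHF 50000 × 10% = CHF 5000
  CHF 407200 × 16% = CHF 65152
  → CHF 70152

Alternative minimum tax:
  Adjusted income: CHF 457200 + CHF 85300 + CHF 89000 = CHF 631500
  Less exemption CHF 90000 → base CHF 541500
  CHF 541500 × 26% = CHF 140790

Excess of alternative minimum tax over standard income tax: CHF 140790 − CHF 70152 = CHF 70638.

CHF 70638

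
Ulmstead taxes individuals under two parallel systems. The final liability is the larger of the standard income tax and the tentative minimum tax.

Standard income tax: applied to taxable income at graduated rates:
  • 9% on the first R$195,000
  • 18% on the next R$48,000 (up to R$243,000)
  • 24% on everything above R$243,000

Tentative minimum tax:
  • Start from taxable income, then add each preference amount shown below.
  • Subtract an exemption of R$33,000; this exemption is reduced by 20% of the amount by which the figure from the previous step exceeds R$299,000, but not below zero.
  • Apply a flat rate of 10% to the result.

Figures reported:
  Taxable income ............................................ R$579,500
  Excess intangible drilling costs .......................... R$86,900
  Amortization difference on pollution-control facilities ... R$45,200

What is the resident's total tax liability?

Standard income tax:
  R$195,000 × 9% = R$17,550
  R$48,000 × 18% = R$8,640
  R$336,500 × 24% = R$80,760
  → R$106,950

Tentative minimum tax:
  Adjusted income: R$579,500 + R$86,900 + R$45,200 = R$711,600
  Exemption: 20% × (R$711,600 − R$299,000) = R$82,520 ≥ R$33,000, so the exemption is fully phased out
  Base: R$711,600 − R$0 = R$711,600
  R$711,600 × 10% = R$71,160

R$106,950 > R$71,160, so the standard income tax governs.

R$106,950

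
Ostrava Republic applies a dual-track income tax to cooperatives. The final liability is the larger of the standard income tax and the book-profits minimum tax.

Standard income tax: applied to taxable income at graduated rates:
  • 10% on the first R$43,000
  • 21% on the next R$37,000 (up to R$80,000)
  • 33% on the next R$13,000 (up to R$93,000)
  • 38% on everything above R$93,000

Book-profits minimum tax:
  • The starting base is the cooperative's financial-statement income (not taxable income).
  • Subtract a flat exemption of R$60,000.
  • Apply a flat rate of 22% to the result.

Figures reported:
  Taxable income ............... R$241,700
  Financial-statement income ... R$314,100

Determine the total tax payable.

R$72,866

Book-profits minimum tax:
  Base (financial-statement income): R$314,100
  Less exemption R$60,000 → base R$254,100
  R$254,100 × 22% = R$55,902

Standard income tax:
  R$43,000 × 10% = R$4,300
  R$37,000 × 21% = R$7,770
  R$13,000 × 33% = R$4,290
  R$148,700 × 38% = R$56,506
  → R$72,866

R$72,866 > R$55,902, so the standard income tax governs.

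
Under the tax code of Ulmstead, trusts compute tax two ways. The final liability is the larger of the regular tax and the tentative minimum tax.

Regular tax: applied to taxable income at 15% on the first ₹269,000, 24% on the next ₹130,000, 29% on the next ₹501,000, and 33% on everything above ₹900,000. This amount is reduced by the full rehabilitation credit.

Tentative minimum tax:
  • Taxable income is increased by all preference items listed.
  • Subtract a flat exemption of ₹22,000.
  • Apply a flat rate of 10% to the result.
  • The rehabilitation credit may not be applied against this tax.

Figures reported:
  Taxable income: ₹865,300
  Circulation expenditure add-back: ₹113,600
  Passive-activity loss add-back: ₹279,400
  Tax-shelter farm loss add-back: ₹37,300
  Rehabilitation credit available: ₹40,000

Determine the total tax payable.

Regular tax:
  ₹269,000 × 15% = ₹40,350
  ₹130,000 × 24% = ₹31,200
  ₹466,300 × 29% = ₹135,227
  → ₹206,777
  Less rehabilitation credit ₹40,000 → ₹166,777

Tentative minimum tax:
  Adjusted income: ₹865,300 + ₹113,600 + ₹279,400 + ₹37,300 = ₹1,295,600
  Less exemption ₹22,000 → base ₹1,273,600
  ₹1,273,600 × 10% = ₹127,360

₹166,777 > ₹127,360, so the regular tax governs.

₹166,777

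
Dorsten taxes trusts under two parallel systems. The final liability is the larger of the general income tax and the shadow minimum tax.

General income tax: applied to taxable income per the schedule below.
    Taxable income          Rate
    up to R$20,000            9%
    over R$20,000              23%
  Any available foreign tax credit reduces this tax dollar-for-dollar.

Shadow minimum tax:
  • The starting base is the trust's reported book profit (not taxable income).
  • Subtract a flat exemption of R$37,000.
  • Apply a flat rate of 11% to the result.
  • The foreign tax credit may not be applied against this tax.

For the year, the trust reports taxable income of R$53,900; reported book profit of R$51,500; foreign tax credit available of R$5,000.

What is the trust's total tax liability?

General income tax:
  R$20,000 × 9% = R$1,800
  R$33,900 × 23% = R$7,797
  → R$9,597
  Less foreign tax credit R$5,000 → R$4,597

Shadow minimum tax:
  Base (reported book profit): R$51,500
  Less exemption R$37,000 → base R$14,500
  R$14,500 × 11% = R$1,595

R$4,597 > R$1,595, so the general income tax governs.

R$4,597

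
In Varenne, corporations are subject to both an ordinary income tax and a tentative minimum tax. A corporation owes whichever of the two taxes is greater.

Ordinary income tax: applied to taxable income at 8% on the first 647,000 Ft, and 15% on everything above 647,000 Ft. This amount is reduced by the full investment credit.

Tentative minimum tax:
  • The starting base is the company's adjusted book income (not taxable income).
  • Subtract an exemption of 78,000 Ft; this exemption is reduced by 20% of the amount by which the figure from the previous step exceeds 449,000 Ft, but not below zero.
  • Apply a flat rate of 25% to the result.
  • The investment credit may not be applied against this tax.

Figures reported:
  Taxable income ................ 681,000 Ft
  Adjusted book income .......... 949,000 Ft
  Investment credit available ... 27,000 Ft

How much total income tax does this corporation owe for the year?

237,250 Ft

Ordinary income tax:
  647,000 Ft × 8% = 51,760 Ft
  34,000 Ft × 15% = 5,100 Ft
  → 56,860 Ft
  Less investment credit 27,000 Ft → 29,860 Ft

Tentative minimum tax:
  Base (adjusted book income): 949,000 Ft
  Exemption: 20% × (949,000 Ft − 449,000 Ft) = 100,000 Ft ≥ 78,000 Ft, so the exemption is fully phased out
  Base: 949,000 Ft − 0 Ft = 949,000 Ft
  949,000 Ft × 25% = 237,250 Ft

237,250 Ft > 29,860 Ft, so the tentative minimum tax is the binding amount.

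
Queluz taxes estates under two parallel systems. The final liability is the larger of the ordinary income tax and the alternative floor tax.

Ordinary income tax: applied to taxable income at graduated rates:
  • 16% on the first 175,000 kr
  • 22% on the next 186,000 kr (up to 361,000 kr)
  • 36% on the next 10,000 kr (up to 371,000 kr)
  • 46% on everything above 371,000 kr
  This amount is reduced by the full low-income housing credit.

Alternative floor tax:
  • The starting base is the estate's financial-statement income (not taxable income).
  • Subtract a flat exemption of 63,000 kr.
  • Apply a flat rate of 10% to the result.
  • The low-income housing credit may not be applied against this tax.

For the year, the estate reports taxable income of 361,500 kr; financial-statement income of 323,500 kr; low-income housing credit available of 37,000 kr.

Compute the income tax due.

Ordinary income tax:
  175,000 kr × 16% = 28,000 kr
  186,000 kr × 22% = 40,920 kr
  500 kr × 36% = 180 kr
  → 69,100 kr
  Less low-income housing credit 37,000 kr → 32,100 kr

Alternative floor tax:
  Base (financial-statement income): 323,500 kr
  Less exemption 63,000 kr → base 260,500 kr
  260,500 kr × 10% = 26,050 kr

32,100 kr > 26,050 kr, so the ordinary income tax governs.

32,100 kr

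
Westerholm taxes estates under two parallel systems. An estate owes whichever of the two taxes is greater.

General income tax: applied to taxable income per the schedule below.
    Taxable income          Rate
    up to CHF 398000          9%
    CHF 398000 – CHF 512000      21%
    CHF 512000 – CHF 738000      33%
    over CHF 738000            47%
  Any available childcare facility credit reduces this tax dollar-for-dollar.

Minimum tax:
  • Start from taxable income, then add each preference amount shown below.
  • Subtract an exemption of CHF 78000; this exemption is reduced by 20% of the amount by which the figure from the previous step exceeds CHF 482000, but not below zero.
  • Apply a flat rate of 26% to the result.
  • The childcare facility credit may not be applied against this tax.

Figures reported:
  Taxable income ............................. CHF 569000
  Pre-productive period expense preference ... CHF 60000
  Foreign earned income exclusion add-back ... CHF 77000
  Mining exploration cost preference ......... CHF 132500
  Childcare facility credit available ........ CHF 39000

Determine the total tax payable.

CHF 216268

General income tax:
  CHF 398000 × 9% = CHF 35820
  CHF 114000 × 21% = CHF 23940
  CHF 57000 × 33% = CHF 18810
  → CHF 78570
  Less childcare facility credit CHF 39000 → CHF 39570

Minimum tax:
  Adjusted income: CHF 569000 + CHF 60000 + CHF 77000 + CHF 132500 = CHF 838500
  Exemption: CHF 78000 − 20% × (CHF 838500 − CHF 482000) = CHF 78000 − CHF 71300 = CHF 6700
  Base: CHF 838500 − CHF 6700 = CHF 831800
  CHF 831800 × 26% = CHF 216268

CHF 216268 > CHF 39570, so the minimum tax is the binding amount.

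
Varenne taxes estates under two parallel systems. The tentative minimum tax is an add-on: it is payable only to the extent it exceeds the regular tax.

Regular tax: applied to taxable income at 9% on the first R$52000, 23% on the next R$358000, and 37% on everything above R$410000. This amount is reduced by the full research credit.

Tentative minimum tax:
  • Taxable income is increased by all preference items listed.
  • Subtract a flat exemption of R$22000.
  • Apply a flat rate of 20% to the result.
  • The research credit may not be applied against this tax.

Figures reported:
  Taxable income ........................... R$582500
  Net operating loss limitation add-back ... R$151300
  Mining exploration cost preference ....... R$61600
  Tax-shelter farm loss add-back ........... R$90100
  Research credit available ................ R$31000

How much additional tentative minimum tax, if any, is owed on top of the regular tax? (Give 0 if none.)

R$52855

Tentative minimum tax:
  Adjusted income: R$582500 + R$151300 + R$61600 + R$90100 = R$885500
  Less exemption R$22000 → base R$863500
  R$863500 × 20% = R$172700

Regular tax:
  R$52000 × 9% = R$4680
  R$358000 × 23% = R$82340
  R$172500 × 37% = R$63825
  → R$150845
  Less research credit R$31000 → R$119845

Excess of tentative minimum tax over regular tax: R$172700 − R$119845 = R$52855.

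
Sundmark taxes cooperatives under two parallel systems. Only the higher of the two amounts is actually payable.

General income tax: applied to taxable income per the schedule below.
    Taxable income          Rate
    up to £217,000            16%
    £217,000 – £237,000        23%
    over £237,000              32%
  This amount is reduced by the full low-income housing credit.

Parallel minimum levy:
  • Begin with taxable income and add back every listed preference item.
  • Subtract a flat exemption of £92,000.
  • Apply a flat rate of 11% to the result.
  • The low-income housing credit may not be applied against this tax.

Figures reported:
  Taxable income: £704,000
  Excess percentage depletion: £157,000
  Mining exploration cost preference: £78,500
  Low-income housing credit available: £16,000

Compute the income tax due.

Parallel minimum levy:
  Adjusted income: £704,000 + £157,000 + £78,500 = £939,500
  Less exemption £92,000 → base £847,500
  £847,500 × 11% = £93,225

General income tax:
  £217,000 × 16% = £34,720
  £20,000 × 23% = £4,600
  £467,000 × 32% = £149,440
  → £188,760
  Less low-income housing credit £16,000 → £172,760

£172,760 > £93,225, so the general income tax governs.

£172,760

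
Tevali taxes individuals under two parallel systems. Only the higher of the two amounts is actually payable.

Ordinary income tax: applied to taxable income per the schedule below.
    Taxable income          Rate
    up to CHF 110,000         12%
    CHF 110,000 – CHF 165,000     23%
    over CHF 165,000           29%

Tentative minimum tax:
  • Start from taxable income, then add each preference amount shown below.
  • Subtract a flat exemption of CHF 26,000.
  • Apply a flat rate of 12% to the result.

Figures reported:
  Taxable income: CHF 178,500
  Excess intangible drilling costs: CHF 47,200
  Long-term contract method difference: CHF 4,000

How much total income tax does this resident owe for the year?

Ordinary income tax:
  CHF 110,000 × 12% = CHF 13,200
  CHF 55,000 × 23% = CHF 12,650
  CHF 13,500 × 29% = CHF 3,915
  → CHF 29,765

Tentative minimum tax:
  Adjusted income: CHF 178,500 + CHF 47,200 + CHF 4,000 = CHF 229,700
  Less exemption CHF 26,000 → base CHF 203,700
  CHF 203,700 × 12% = CHF 24,444

CHF 29,765 > CHF 24,444, so the ordinary income tax governs.

CHF 29,765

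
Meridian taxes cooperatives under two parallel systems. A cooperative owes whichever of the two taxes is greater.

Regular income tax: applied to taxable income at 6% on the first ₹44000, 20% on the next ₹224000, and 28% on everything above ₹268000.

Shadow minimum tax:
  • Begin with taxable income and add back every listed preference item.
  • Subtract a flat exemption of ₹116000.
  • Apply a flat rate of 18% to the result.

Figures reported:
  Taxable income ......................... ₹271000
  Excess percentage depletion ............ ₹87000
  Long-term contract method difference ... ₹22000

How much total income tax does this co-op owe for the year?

Shadow minimum tax:
  Adjusted income: ₹271000 + ₹87000 + ₹22000 = ₹380000
  Less exemption ₹116000 → base ₹264000
  ₹264000 × 18% = ₹47520

Regular income tax:
  ₹44000 × 6% = ₹2640
  ₹224000 × 20% = ₹44800
  ₹3000 × 28% = ₹840
  → ₹48280

₹48280 > ₹47520, so the regular income tax governs.

₹48280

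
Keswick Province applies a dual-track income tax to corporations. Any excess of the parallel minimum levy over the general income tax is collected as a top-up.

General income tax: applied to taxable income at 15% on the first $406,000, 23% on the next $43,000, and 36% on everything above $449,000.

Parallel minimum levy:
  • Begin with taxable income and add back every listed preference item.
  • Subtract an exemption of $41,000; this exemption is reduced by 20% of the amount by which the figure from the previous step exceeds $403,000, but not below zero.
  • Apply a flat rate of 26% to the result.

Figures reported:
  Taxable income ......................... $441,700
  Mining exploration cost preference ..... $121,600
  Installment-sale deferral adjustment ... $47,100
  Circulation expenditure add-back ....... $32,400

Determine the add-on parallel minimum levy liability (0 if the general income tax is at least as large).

$98,017

Parallel minimum levy:
  Adjusted income: $441,700 + $121,600 + $47,100 + $32,400 = $642,800
  Exemption: 20% × ($642,800 − $403,000) = $47,960 ≥ $41,000, so the exemption is fully phased out
  Base: $642,800 − $0 = $642,800
  $642,800 × 26% = $167,128

General income tax:
  $406,000 × 15% = $60,900
  $35,700 × 23% = $8,211
  → $69,111

Excess of parallel minimum levy over general income tax: $167,128 − $69,111 = $98,017.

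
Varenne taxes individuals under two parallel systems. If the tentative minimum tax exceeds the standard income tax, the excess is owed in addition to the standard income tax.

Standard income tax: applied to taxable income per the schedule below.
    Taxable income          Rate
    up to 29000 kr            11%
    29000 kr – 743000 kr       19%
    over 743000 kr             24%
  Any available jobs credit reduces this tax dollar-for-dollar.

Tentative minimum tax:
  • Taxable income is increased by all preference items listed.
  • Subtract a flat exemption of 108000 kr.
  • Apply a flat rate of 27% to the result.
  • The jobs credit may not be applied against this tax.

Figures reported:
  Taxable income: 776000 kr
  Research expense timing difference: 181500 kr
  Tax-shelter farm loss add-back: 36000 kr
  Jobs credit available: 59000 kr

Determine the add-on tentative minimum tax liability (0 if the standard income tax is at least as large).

151315 kr

Tentative minimum tax:
  Adjusted income: 776000 kr + 181500 kr + 36000 kr = 993500 kr
  Less exemption 108000 kr → base 885500 kr
  885500 kr × 27% = 239085 kr

Standard income tax:
  29000 kr × 11% = 3190 kr
  714000 kr × 19% = 135660 kr
  33000 kr × 24% = 7920 kr
  → 146770 kr
  Less jobs credit 59000 kr → 87770 kr

Excess of tentative minimum tax over standard income tax: 239085 kr − 87770 kr = 151315 kr.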